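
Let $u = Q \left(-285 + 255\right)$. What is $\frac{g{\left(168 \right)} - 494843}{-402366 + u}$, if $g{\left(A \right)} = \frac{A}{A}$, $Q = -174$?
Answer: $\frac{247421}{198573} \approx 1.246$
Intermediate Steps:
$g{\left(A \right)} = 1$
$u = 5220$ ($u = - 174 \left(-285 + 255\right) = \left(-174\right) \left(-30\right) = 5220$)
$\frac{g{\left(168 \right)} - 494843}{-402366 + u} = \frac{1 - 494843}{-402366 + 5220} = - \frac{494842}{-397146} = \left(-494842\right) \left(- \frac{1}{397146}\right) = \frac{247421}{198573}$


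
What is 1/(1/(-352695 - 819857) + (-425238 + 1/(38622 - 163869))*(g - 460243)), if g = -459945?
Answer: 146858620344/57465617293901084666465 ≈ 2.5556e-12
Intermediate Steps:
1/(1/(-352695 - 819857) + (-425238 + 1/(38622 - 163869))*(g - 460243)) = 1/(1/(-352695 - 819857) + (-425238 + 1/(38622 - 163869))*(-459945 - 460243)) = 1/(1/(-1172552) + (-425238 + 1/(-125247))*(-920188)) = 1/(-1/1172552 + (-425238 - 1/125247)*(-920188)) = 1/(-1/1172552 - 53259783787/125247*(-920188)) = 1/(-1/1172552 + 49009013923391956/125247) = 1/(57465617293901084666465/146858620344) = 146858620344/57465617293901084666465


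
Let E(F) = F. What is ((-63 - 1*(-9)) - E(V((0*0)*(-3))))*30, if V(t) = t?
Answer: -1620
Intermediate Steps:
((-63 - 1*(-9)) - E(V((0*0)*(-3))))*30 = ((-63 - 1*(-9)) - 0*0*(-3))*30 = ((-63 + 9) - 0*(-3))*30 = (-54 - 1*0)*30 = (-54 + 0)*30 = -54*30 = -1620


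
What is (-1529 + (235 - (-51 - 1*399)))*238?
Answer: -200872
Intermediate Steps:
(-1529 + (235 - (-51 - 1*399)))*238 = (-1529 + (235 - (-51 - 399)))*238 = (-1529 + (235 - 1*(-450)))*238 = (-1529 + (235 + 450))*238 = (-1529 + 685)*238 = -844*238 = -200872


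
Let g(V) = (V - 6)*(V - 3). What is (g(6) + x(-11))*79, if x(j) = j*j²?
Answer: -105149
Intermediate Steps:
g(V) = (-6 + V)*(-3 + V)
x(j) = j³
(g(6) + x(-11))*79 = ((18 + 6² - 9*6) + (-11)³)*79 = ((18 + 36 - 54) - 1331)*79 = (0 - 1331)*79 = -1331*79 = -105149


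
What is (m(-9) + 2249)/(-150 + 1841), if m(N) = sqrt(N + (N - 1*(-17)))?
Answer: 2249/1691 + I/1691 ≈ 1.33 + 0.00059137*I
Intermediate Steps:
m(N) = sqrt(17 + 2*N) (m(N) = sqrt(N + (N + 17)) = sqrt(N + (17 + N)) = sqrt(17 + 2*N))
(m(-9) + 2249)/(-150 + 1841) = (sqrt(17 + 2*(-9)) + 2249)/(-150 + 1841) = (sqrt(17 - 18) + 2249)/1691 = (sqrt(-1) + 2249)*(1/1691) = (I + 2249)*(1/1691) = (2249 + I)*(1/1691) = 2249/1691 + I/1691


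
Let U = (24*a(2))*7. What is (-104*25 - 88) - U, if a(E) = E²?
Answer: -3360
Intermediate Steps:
U = 672 (U = (24*2²)*7 = (24*4)*7 = 96*7 = 672)
(-104*25 - 88) - U = (-104*25 - 88) - 1*672 = (-2600 - 88) - 672 = -2688 - 672 = -3360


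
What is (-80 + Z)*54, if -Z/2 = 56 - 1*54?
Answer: -4536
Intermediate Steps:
Z = -4 (Z = -2*(56 - 1*54) = -2*(56 - 54) = -2*2 = -4)
(-80 + Z)*54 = (-80 - 4)*54 = -84*54 = -4536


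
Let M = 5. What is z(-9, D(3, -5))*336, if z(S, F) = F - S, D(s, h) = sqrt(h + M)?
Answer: 3024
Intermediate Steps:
D(s, h) = sqrt(5 + h) (D(s, h) = sqrt(h + 5) = sqrt(5 + h))
z(-9, D(3, -5))*336 = (sqrt(5 - 5) - 1*(-9))*336 = (sqrt(0) + 9)*336 = (0 + 9)*336 = 9*336 = 3024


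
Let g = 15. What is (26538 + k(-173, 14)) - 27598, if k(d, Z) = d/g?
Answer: -16073/15 ≈ -1071.5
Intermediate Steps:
k(d, Z) = d/15
(26538 + k(-173, 14)) - 27598 = (26538 + (1/15)*(-173)) - 27598 = (26538 - 173/15) - 27598 = 397897/15 - 27598 = -16073/15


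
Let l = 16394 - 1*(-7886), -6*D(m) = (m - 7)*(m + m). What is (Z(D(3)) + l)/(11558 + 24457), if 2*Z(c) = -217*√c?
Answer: 8021/12005 ≈ 0.66814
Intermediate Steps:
D(m) = -m*(-7 + m)/3 (D(m) = -(m - 7)*(m + m)/6 = -(-7 + m)*2*m/6 = -m*(-7 + m)/3)
l = 24280 (l = 16394 + 7886 = 24280)
Z(c) = -217*√c/2 (Z(c) = (-217*√c)/2 = -217*√c/2)
(Z(D(3)) + l)/(11558 + 24457) = (-217*√(7 - 1*3)/2 + 24280)/(11558 + 24457) = (-217*√(7 - 3)/2 + 24280)/36015 = (-217*√((⅓)*3*4)/2 + 24280)*(1/36015) = (-217*√4/2 + 24280)*(1/36015) = (-217/2*2 + 24280)*(1/36015) = (-217 + 24280)*(1/36015) = 24063*(1/36015) = 8021/12005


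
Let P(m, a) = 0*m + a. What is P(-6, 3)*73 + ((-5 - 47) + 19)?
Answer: 186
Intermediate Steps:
P(m, a) = a (P(m, a) = 0 + a = a)
P(-6, 3)*73 + ((-5 - 47) + 19) = 3*73 + ((-5 - 47) + 19) = 219 + (-52 + 19) = 219 - 33 = 186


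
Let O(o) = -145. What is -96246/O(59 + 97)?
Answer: 96246/145 ≈ 663.77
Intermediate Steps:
-96246/O(59 + 97) = -96246/(-145) = -96246*(-1/145) = 96246/145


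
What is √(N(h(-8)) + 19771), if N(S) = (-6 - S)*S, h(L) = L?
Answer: 3*√2195 ≈ 140.55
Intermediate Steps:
N(S) = S*(-6 - S)
√(N(h(-8)) + 19771) = √(-1*(-8)*(6 - 8) + 19771) = √(-1*(-8)*(-2) + 19771) = √(-16 + 19771) = √19755 = 3*√2195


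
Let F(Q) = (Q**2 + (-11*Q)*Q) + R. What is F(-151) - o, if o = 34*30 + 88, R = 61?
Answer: -229057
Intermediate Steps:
F(Q) = 61 - 10*Q**2 (F(Q) = (Q**2 + (-11*Q)*Q) + 61 = (Q**2 - 11*Q**2) + 61 = -10*Q**2 + 61 = 61 - 10*Q**2)
o = 1108 (o = 1020 + 88 = 1108)
F(-151) - o = (61 - 10*(-151)**2) - 1*1108 = (61 - 10*22801) - 1108 = (61 - 228010) - 1108 = -227949 - 1108 = -229057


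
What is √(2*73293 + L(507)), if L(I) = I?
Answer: √147093 ≈ 383.53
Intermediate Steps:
√(2*73293 + L(507)) = √(2*73293 + 507) = √(146586 + 507) = √147093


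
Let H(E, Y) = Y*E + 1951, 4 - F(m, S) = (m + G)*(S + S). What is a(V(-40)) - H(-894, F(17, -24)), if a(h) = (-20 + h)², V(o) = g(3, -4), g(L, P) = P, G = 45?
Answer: 2662745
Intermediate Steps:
F(m, S) = 4 - 2*S*(45 + m) (F(m, S) = 4 - (m + 45)*(S + S) = 4 - (45 + m)*2*S = 4 - 2*S*(45 + m))
V(o) = -4
H(E, Y) = 1951 + E*Y (H(E, Y) = E*Y + 1951 = 1951 + E*Y)
a(V(-40)) - H(-894, F(17, -24)) = (-20 - 4)² - (1951 - 894*(4 - 90*(-24) - 2*(-24)*17)) = (-24)² - (1951 - 894*(4 + 2160 + 816)) = 576 - (1951 - 894*2980) = 576 - (1951 - 2664120) = 576 - 1*(-2662169) = 576 + 2662169 = 2662745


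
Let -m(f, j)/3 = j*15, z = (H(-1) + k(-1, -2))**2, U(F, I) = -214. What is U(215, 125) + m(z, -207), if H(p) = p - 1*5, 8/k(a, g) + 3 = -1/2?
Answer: 9101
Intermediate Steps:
k(a, g) = -16/7 (k(a, g) = 8/(-3 - 1/2) = 8/(-7/2) = 8*(-2/7) = -16/7)
H(p) = -5 + p (H(p) = p - 5 = -5 + p)
z = 3364/49 (z = ((-5 - 1) - 16/7)**2 = (-6 - 16/7)**2 = (-58/7)**2 = 3364/49 ≈ 68.653)
m(f, j) = -45*j (m(f, j) = -3*j*15 = -45*j)
U(215, 125) + m(z, -207) = -214 - 45*(-207) = -214 + 9315 = 9101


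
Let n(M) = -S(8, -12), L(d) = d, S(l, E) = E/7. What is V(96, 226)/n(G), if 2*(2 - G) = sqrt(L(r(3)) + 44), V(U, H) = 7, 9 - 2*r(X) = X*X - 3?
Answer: 49/12 ≈ 4.0833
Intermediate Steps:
r(X) = 6 - X**2/2 (r(X) = 9/2 - (X*X - 3)/2 = 9/2 - (X**2 - 3)/2 = 9/2 - (-3 + X**2)/2 = 9/2 + (3/2 - X**2/2) = 6 - X**2/2)
S(l, E) = E/7 (S(l, E) = E*(1/7) = E/7)
G = 2 - sqrt(182)/4 (G = 2 - sqrt((6 - 1/2*3**2) + 44)/2 = 2 - sqrt((6 - 1/2*9) + 44)/2 = 2 - sqrt((6 - 9/2) + 44)/2 = 2 - sqrt(3/2 + 44)/2 = 2 - sqrt(182)/4 ≈ -1.3727)
n(M) = 12/7 (n(M) = -(-12)/7 = -1*(-12/7) = 12/7)
V(96, 226)/n(G) = 7/(12/7) = 7*(7/12) = 49/12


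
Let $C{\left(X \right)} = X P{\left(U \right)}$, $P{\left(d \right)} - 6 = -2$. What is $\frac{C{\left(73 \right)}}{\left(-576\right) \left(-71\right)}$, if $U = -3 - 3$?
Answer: $\frac{73}{10224} \approx 0.0071401$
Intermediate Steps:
$U = -6$ ($U = -3 - 3 = -6$)
$P{\left(d \right)} = 4$ ($P{\left(d \right)} = 6 - 2 = 4$)
$C{\left(X \right)} = 4 X$ ($C{\left(X \right)} = X 4 = 4 X$)
$\frac{C{\left(73 \right)}}{\left(-576\right) \left(-71\right)} = \frac{4 \cdot 73}{\left(-576\right) \left(-71\right)} = \frac{292}{40896} = 292 \cdot \frac{1}{40896} = \frac{73}{10224}$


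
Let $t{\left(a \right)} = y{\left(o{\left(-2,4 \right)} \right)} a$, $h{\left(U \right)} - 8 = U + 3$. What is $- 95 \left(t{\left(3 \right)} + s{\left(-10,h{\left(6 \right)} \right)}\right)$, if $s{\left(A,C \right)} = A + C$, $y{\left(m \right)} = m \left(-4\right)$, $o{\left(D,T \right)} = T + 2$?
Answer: $6175$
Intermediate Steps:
$o{\left(D,T \right)} = 2 + T$
$h{\left(U \right)} = 11 + U$ ($h{\left(U \right)} = 8 + \left(U + 3\right) = 8 + \left(3 + U\right) = 11 + U$)
$y{\left(m \right)} = - 4 m$
$t{\left(a \right)} = - 24 a$ ($t{\left(a \right)} = - 4 \left(2 + 4\right) a = \left(-4\right) 6 a = - 24 a$)
$- 95 \left(t{\left(3 \right)} + s{\left(-10,h{\left(6 \right)} \right)}\right) = - 95 \left(\left(-24\right) 3 + \left(-10 + \left(11 + 6\right)\right)\right) = - 95 \left(-72 + \left(-10 + 17\right)\right) = - 95 \left(-72 + 7\right) = \left(-95\right) \left(-65\right) = 6175$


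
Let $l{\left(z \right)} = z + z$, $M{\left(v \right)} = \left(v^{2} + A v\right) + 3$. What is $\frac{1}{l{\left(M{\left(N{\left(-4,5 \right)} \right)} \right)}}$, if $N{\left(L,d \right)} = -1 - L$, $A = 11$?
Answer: $\frac{1}{90} \approx 0.011111$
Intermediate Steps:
$M{\left(v \right)} = 3 + v^{2} + 11 v$ ($M{\left(v \right)} = \left(v^{2} + 11 v\right) + 3 = 3 + v^{2} + 11 v$)
$l{\left(z \right)} = 2 z$
$\frac{1}{l{\left(M{\left(N{\left(-4,5 \right)} \right)} \right)}} = \frac{1}{2 \left(3 + \left(-1 - -4\right)^{2} + 11 \left(-1 - -4\right)\right)} = \frac{1}{2 \left(3 + \left(-1 + 4\right)^{2} + 11 \left(-1 + 4\right)\right)} = \frac{1}{2 \left(3 + 3^{2} + 11 \cdot 3\right)} = \frac{1}{2 \left(3 + 9 + 33\right)} = \frac{1}{2 \cdot 45} = \frac{1}{90}$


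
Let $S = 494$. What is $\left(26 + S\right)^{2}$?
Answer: $270400$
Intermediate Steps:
$\left(26 + S\right)^{2} = \left(26 + 494\right)^{2} = 520^{2} = 270400$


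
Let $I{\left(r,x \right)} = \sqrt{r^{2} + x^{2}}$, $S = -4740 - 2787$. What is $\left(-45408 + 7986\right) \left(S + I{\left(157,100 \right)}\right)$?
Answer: $281675394 - 37422 \sqrt{34649} \approx 2.7471 \cdot 10^{8}$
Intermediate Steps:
$S = -7527$
$\left(-45408 + 7986\right) \left(S + I{\left(157,100 \right)}\right) = \left(-45408 + 7986\right) \left(-7527 + \sqrt{157^{2} + 100^{2}}\right) = - 37422 \left(-7527 + \sqrt{24649 + 10000}\right) = - 37422 \left(-7527 + \sqrt{34649}\right) = 281675394 - 37422 \sqrt{34649}$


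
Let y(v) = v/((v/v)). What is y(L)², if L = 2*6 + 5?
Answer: 289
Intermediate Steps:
L = 17 (L = 12 + 5 = 17)
y(v) = v (y(v) = v/1 = v*1 = v)
y(L)² = 17² = 289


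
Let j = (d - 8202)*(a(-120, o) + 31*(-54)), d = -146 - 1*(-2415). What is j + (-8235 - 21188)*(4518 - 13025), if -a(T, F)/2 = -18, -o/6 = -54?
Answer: 260019715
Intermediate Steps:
o = 324 (o = -6*(-54) = 324)
a(T, F) = 36 (a(T, F) = -2*(-18) = 36)
d = 2269 (d = -146 + 2415 = 2269)
j = 9718254 (j = (2269 - 8202)*(36 + 31*(-54)) = -5933*(36 - 1674) = -5933*(-1638) = 9718254)
j + (-8235 - 21188)*(4518 - 13025) = 9718254 + (-8235 - 21188)*(4518 - 13025) = 9718254 - 29423*(-8507) = 9718254 + 250301461 = 260019715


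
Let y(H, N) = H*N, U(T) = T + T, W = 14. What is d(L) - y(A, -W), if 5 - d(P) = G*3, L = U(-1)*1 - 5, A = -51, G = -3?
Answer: -700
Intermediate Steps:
U(T) = 2*T
L = -7 (L = (2*(-1))*1 - 5 = -2*1 - 5 = -2 - 5 = -7)
d(P) = 14 (d(P) = 5 - (-3)*3 = 5 - 1*(-9) = 5 + 9 = 14)
d(L) - y(A, -W) = 14 - (-51)*(-1*14) = 14 - (-51)*(-14) = 14 - 1*714 = 14 - 714 = -700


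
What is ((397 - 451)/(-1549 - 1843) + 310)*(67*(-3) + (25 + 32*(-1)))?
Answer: -6835231/106 ≈ -64483.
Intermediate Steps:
((397 - 451)/(-1549 - 1843) + 310)*(67*(-3) + (25 + 32*(-1))) = (-54/(-3392) + 310)*(-201 + (25 - 32)) = (-54*(-1/3392) + 310)*(-201 - 7) = (27/1696 + 310)*(-208) = (525787/1696)*(-208) = -6835231/106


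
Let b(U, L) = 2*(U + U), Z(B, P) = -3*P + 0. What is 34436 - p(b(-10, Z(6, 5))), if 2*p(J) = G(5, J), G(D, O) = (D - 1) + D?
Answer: 68863/2 ≈ 34432.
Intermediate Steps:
Z(B, P) = -3*P
G(D, O) = -1 + 2*D (G(D, O) = (-1 + D) + D = -1 + 2*D)
b(U, L) = 4*U (b(U, L) = 2*(2*U) = 4*U)
p(J) = 9/2 (p(J) = (-1 + 2*5)/2 = (-1 + 10)/2 = (1/2)*9 = 9/2)
34436 - p(b(-10, Z(6, 5))) = 34436 - 1*9/2 = 34436 - 9/2 = 68863/2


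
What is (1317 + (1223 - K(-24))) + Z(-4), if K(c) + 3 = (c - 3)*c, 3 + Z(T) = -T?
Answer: 1896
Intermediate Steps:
Z(T) = -3 - T
K(c) = -3 + c*(-3 + c) (K(c) = -3 + (c - 3)*c = -3 + (-3 + c)*c = -3 + c*(-3 + c))
(1317 + (1223 - K(-24))) + Z(-4) = (1317 + (1223 - (-3 + (-24)**2 - 3*(-24)))) + (-3 - 1*(-4)) = (1317 + (1223 - (-3 + 576 + 72))) + (-3 + 4) = (1317 + (1223 - 1*645)) + 1 = (1317 + (1223 - 645)) + 1 = (1317 + 578) + 1 = 1895 + 1 = 1896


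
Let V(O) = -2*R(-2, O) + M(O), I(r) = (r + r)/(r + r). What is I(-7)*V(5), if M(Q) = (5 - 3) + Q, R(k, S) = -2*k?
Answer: -1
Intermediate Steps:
I(r) = 1 (I(r) = (2*r)/((2*r)) = (2*r)*(1/(2*r)) = 1)
M(Q) = 2 + Q
V(O) = -6 + O (V(O) = -(-4)*(-2) + (2 + O) = -2*4 + (2 + O) = -8 + (2 + O) = -6 + O)
I(-7)*V(5) = 1*(-6 + 5) = 1*(-1) = -1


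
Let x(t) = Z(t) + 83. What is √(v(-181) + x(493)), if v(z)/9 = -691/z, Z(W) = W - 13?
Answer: √19570082/181 ≈ 24.441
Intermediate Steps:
Z(W) = -13 + W
x(t) = 70 + t (x(t) = (-13 + t) + 83 = 70 + t)
v(z) = -6219/z (v(z) = 9*(-691/z) = -6219/z)
√(v(-181) + x(493)) = √(-6219/(-181) + (70 + 493)) = √(-6219*(-1/181) + 563) = √(6219/181 + 563) = √(108122/181) = √19570082/181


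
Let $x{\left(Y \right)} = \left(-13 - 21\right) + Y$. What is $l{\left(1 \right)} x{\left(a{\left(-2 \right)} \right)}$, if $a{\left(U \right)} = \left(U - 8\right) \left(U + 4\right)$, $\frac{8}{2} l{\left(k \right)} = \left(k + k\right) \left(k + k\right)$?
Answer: $-54$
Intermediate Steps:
$l{\left(k \right)} = k^{2}$ ($l{\left(k \right)} = \frac{\left(k + k\right) \left(k + k\right)}{4} = \frac{2 k 2 k}{4} = \frac{4 k^{2}}{4} = k^{2}$)
$a{\left(U \right)} = \left(-8 + U\right) \left(4 + U\right)$
$x{\left(Y \right)} = -34 + Y$
$l{\left(1 \right)} x{\left(a{\left(-2 \right)} \right)} = 1^{2} \left(-34 - \left(24 - 4\right)\right) = 1 \left(-34 + \left(-32 + 4 + 8\right)\right) = 1 \left(-34 - 20\right) = 1 \left(-54\right) = -54$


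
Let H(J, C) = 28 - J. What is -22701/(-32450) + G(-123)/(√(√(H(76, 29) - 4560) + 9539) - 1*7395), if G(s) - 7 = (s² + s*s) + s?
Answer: 22701/32450 - 30142/(7395 - √(9539 + 48*I*√2)) ≈ -3.431 - 0.00019671*I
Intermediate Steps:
G(s) = 7 + s + 2*s² (G(s) = 7 + ((s² + s*s) + s) = 7 + ((s² + s²) + s) = 7 + (2*s² + s) = 7 + (s + 2*s²) = 7 + s + 2*s²)
-22701/(-32450) + G(-123)/(√(√(H(76, 29) - 4560) + 9539) - 1*7395) = -22701/(-32450) + (7 - 123 + 2*(-123)²)/(√(√((28 - 1*76) - 4560) + 9539) - 1*7395) = -22701*(-1/32450) + (7 - 123 + 2*15129)/(√(√((28 - 76) - 4560) + 9539) - 7395) = 22701/32450 + (7 - 123 + 30258)/(√(√(-48 - 4560) + 9539) - 7395) = 22701/32450 + 30142/(√(√(-4608) + 9539) - 7395) = 22701/32450 + 30142/(√(48*I*√2 + 9539) - 7395) = 22701/32450 + 30142/(√(9539 + 48*I*√2) - 7395) = 22701/32450 + 30142/(-7395 + √(9539 + 48*I*√2))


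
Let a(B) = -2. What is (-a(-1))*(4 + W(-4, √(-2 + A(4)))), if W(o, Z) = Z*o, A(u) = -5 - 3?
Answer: 8 - 8*I*√10 ≈ 8.0 - 25.298*I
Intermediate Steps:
A(u) = -8
(-a(-1))*(4 + W(-4, √(-2 + A(4)))) = (-1*(-2))*(4 + √(-2 - 8)*(-4)) = 2*(4 + √(-10)*(-4)) = 2*(4 + (I*√10)*(-4)) = 2*(4 - 4*I*√10) = 8 - 8*I*√10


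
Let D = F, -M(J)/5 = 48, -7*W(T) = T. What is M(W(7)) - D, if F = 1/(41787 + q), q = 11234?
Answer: -12725041/53021 ≈ -240.00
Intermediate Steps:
W(T) = -T/7
M(J) = -240 (M(J) = -5*48 = -240)
F = 1/53021 (F = 1/(41787 + 11234) = 1/53021 ≈ 1.8860e-5)
D = 1/53021 ≈ 1.8860e-5
M(W(7)) - D = -240 - 1*1/53021 = -240 - 1/53021 = -12725041/53021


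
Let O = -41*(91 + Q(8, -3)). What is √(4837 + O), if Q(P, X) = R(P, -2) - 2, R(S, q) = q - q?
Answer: 6*√33 ≈ 34.467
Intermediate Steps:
R(S, q) = 0
Q(P, X) = -2 (Q(P, X) = 0 - 2 = -2)
O = -3649 (O = -41*(91 - 2) = -41*89 = -3649)
√(4837 + O) = √(4837 - 3649) = √1188 = 6*√33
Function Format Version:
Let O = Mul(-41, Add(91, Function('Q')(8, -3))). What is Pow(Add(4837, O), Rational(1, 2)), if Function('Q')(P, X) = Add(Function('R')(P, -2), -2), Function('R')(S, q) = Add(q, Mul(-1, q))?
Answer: Mul(6, Pow(33, Rational(1, 2))) ≈ 34.467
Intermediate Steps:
Function('R')(S, q) = 0
Function('Q')(P, X) = -2 (Function('Q')(P, X) = Add(0, -2) = -2)
O = -3649 (O = Mul(-41, Add(91, -2)) = Mul(-41, 89) = -3649)
Pow(Add(4837, O), Rational(1, 2)) = Pow(Add(4837, -3649), Rational(1, 2)) = Pow(1188, Rational(1, 2)) = Mul(6, Pow(33, Rational(1, 2)))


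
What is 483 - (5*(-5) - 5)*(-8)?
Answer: 243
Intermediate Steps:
483 - (5*(-5) - 5)*(-8) = 483 - (-25 - 5)*(-8) = 483 - (-30)*(-8) = 483 - 1*240 = 483 - 240 = 243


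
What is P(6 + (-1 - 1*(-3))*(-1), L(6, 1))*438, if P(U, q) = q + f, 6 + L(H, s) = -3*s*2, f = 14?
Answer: 876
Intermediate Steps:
L(H, s) = -6 - 6*s (L(H, s) = -6 - 3*s*2 = -6 - 6*s)
P(U, q) = 14 + q (P(U, q) = q + 14 = 14 + q)
P(6 + (-1 - 1*(-3))*(-1), L(6, 1))*438 = (14 + (-6 - 6*1))*438 = (14 + (-6 - 6))*438 = (14 - 12)*438 = 2*438 = 876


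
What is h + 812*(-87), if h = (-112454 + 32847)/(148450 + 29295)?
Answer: -12556697387/177745 ≈ -70645.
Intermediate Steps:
h = -79607/177745 ≈ -0.44787
h + 812*(-87) = -79607/177745 + 812*(-87) = -79607/177745 - 70644 = -12556697387/177745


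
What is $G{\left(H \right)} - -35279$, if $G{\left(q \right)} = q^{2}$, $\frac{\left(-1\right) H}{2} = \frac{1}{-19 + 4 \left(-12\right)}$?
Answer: $\frac{158367435}{4489} \approx 35279.0$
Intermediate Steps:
$H = \frac{2}{67}$ ($H = - \frac{2}{-19 + 4 \left(-12\right)} = - \frac{2}{-19 - 48} = - \frac{2}{-67} = \left(-2\right) \left(- \frac{1}{67}\right) = \frac{2}{67} \approx 0.029851$)
$G{\left(H \right)} - -35279 = \left(\frac{2}{67}\right)^{2} - -35279 = \frac{4}{4489} + 35279 = \frac{158367435}{4489}$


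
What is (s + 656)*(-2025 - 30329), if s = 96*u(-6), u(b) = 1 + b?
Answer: -5694304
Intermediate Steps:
s = -480 (s = 96*(1 - 6) = 96*(-5) = -480)
(s + 656)*(-2025 - 30329) = (-480 + 656)*(-2025 - 30329) = 176*(-32354) = -5694304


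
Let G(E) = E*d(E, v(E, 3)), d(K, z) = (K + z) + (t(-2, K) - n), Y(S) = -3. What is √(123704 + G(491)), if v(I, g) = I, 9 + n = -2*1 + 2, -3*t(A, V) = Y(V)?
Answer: 6*√16966 ≈ 781.52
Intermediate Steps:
t(A, V) = 1 (t(A, V) = -⅓*(-3) = 1)
n = -9 (n = -9 + (-2*1 + 2) = -9 + (-2 + 2) = -9 + 0 = -9)
d(K, z) = 10 + K + z (d(K, z) = (K + z) + (1 - 1*(-9)) = (K + z) + (1 + 9) = (K + z) + 10 = 10 + K + z)
G(E) = E*(10 + 2*E) (G(E) = E*(10 + E + E) = E*(10 + 2*E))
√(123704 + G(491)) = √(123704 + 2*491*(5 + 491)) = √(123704 + 2*491*496) = √(123704 + 487072) = √610776 = 6*√16966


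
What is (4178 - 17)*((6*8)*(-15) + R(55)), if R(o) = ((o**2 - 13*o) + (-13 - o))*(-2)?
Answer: -21653844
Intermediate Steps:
R(o) = 26 - 2*o**2 + 28*o (R(o) = (-13 + o**2 - 14*o)*(-2) = 26 - 2*o**2 + 28*o)
(4178 - 17)*((6*8)*(-15) + R(55)) = (4178 - 17)*((6*8)*(-15) + (26 - 2*55**2 + 28*55)) = 4161*(48*(-15) + (26 - 2*3025 + 1540)) = 4161*(-720 + (26 - 6050 + 1540)) = 4161*(-720 - 4484) = 4161*(-5204) = -21653844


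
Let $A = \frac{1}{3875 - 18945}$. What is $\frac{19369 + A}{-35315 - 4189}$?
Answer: $- \frac{97296943}{198441760} \approx -0.4903$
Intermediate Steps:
$A = - \frac{1}{15070}$ ($A = \frac{1}{-15070} = - \frac{1}{15070} \approx -6.6357 \cdot 10^{-5}$)
$\frac{19369 + A}{-35315 - 4189} = \frac{19369 - \frac{1}{15070}}{-35315 - 4189} = \frac{291890829}{15070 \left(-39504\right)} = \frac{291890829}{15070} \left(- \frac{1}{39504}\right) = - \frac{97296943}{198441760}$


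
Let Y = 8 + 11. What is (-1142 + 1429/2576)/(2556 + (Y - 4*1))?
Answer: -980121/2207632 ≈ -0.44397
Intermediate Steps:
Y = 19
(-1142 + 1429/2576)/(2556 + (Y - 4*1)) = (-1142 + 1429/2576)/(2556 + (19 - 4*1)) = (-1142 + 1429*(1/2576))/(2556 + (19 - 4)) = (-1142 + 1429/2576)/(2556 + 15) = -2940363/2576/2571 = -2940363/2576*1/2571 = -980121/2207632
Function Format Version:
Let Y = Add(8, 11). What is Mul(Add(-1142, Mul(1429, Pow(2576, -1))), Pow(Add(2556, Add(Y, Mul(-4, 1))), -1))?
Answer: Rational(-980121, 2207632) ≈ -0.44397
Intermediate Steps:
Y = 19
Mul(Add(-1142, Mul(1429, Pow(2576, -1))), Pow(Add(2556, Add(Y, Mul(-4, 1))), -1)) = Mul(Add(-1142, Mul(1429, Pow(2576, -1))), Pow(Add(2556, Add(19, Mul(-4, 1))), -1)) = Mul(Add(-1142, Mul(1429, Rational(1, 2576))), Pow(Add(2556, Add(19, -4)), -1)) = Mul(Add(-1142, Rational(1429, 2576)), Pow(Add(2556, 15), -1)) = Mul(Rational(-2940363, 2576), Pow(2571, -1)) = Mul(Rational(-2940363, 2576), Rational(1, 2571)) = Rational(-980121, 2207632)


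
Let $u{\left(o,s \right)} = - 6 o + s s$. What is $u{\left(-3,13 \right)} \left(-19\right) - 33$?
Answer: $-3586$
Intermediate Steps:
$u{\left(o,s \right)} = s^{2} - 6 o$ ($u{\left(o,s \right)} = - 6 o + s^{2} = s^{2} - 6 o$)
$u{\left(-3,13 \right)} \left(-19\right) - 33 = \left(13^{2} - -18\right) \left(-19\right) - 33 = \left(169 + 18\right) \left(-19\right) - 33 = 187 \left(-19\right) - 33 = -3553 - 33 = -3586$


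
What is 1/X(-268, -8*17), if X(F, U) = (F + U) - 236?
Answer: -1/640 ≈ -0.0015625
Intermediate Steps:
X(F, U) = -236 + F + U
1/X(-268, -8*17) = 1/(-236 - 268 - 8*17) = 1/(-236 - 268 - 136) = 1/(-640) = -1/640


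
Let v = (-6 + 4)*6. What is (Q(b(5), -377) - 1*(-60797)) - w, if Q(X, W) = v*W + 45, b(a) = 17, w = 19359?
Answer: 46007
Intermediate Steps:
v = -12 (v = -2*6 = -12)
Q(X, W) = 45 - 12*W (Q(X, W) = -12*W + 45 = 45 - 12*W)
(Q(b(5), -377) - 1*(-60797)) - w = ((45 - 12*(-377)) - 1*(-60797)) - 1*19359 = ((45 + 4524) + 60797) - 19359 = (4569 + 60797) - 19359 = 65366 - 19359 = 46007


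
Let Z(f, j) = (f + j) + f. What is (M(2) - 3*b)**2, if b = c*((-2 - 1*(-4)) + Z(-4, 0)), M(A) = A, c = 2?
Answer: 1444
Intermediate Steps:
Z(f, j) = j + 2*f
b = -12 (b = 2*((-2 - 1*(-4)) + (0 + 2*(-4))) = 2*((-2 + 4) + (0 - 8)) = 2*(2 - 8) = 2*(-6) = -12)
(M(2) - 3*b)**2 = (2 - 3*(-12))**2 = (2 + 36)**2 = 38**2 = 1444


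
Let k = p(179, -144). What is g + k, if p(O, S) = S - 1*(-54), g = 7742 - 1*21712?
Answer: -14060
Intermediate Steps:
g = -13970 (g = 7742 - 21712 = -13970)
p(O, S) = 54 + S (p(O, S) = S + 54 = 54 + S)
k = -90 (k = 54 - 144 = -90)
g + k = -13970 - 90 = -14060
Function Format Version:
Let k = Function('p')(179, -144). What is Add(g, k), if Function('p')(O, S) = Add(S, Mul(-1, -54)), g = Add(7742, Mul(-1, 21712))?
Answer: -14060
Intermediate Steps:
g = -13970 (g = Add(7742, -21712) = -13970)
Function('p')(O, S) = Add(54, S) (Function('p')(O, S) = Add(S, 54) = Add(54, S))
k = -90 (k = Add(54, -144) = -90)
Add(g, k) = Add(-13970, -90) = -14060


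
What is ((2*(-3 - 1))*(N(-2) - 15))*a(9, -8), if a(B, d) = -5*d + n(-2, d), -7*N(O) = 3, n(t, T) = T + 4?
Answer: 31104/7 ≈ 4443.4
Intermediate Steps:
n(t, T) = 4 + T
N(O) = -3/7 (N(O) = -1/7*3 = -3/7)
a(B, d) = 4 - 4*d (a(B, d) = -5*d + (4 + d) = 4 - 4*d)
((2*(-3 - 1))*(N(-2) - 15))*a(9, -8) = ((2*(-3 - 1))*(-3/7 - 15))*(4 - 4*(-8)) = ((2*(-4))*(-108/7))*(4 + 32) = -8*(-108/7)*36 = (864/7)*36 = 31104/7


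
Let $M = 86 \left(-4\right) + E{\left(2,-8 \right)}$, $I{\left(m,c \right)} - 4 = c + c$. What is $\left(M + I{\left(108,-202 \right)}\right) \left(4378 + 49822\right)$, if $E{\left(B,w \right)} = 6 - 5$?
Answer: $-40270600$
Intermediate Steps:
$E{\left(B,w \right)} = 1$ ($E{\left(B,w \right)} = 6 - 5 = 1$)
$I{\left(m,c \right)} = 4 + 2 c$ ($I{\left(m,c \right)} = 4 + \left(c + c\right) = 4 + 2 c$)
$M = -343$ ($M = 86 \left(-4\right) + 1 = -344 + 1 = -343$)
$\left(M + I{\left(108,-202 \right)}\right) \left(4378 + 49822\right) = \left(-343 + \left(4 + 2 \left(-202\right)\right)\right) \left(4378 + 49822\right) = \left(-343 + \left(4 - 404\right)\right) 54200 = \left(-343 - 400\right) 54200 = \left(-743\right) 54200 = -40270600$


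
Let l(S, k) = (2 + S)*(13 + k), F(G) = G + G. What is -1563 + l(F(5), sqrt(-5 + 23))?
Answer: -1407 + 36*sqrt(2) ≈ -1356.1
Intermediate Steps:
F(G) = 2*G
-1563 + l(F(5), sqrt(-5 + 23)) = -1563 + (26 + 2*sqrt(-5 + 23) + 13*(2*5) + (2*5)*sqrt(-5 + 23)) = -1563 + (26 + 2*sqrt(18) + 13*10 + 10*sqrt(18)) = -1563 + (26 + 2*(3*sqrt(2)) + 130 + 10*(3*sqrt(2))) = -1563 + (26 + 6*sqrt(2) + 130 + 30*sqrt(2)) = -1563 + (156 + 36*sqrt(2)) = -1407 + 36*sqrt(2)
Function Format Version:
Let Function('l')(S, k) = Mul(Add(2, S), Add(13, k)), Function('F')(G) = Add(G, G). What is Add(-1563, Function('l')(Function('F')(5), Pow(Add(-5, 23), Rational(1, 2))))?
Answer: Add(-1407, Mul(36, Pow(2, Rational(1, 2)))) ≈ -1356.1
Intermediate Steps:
Function('F')(G) = Mul(2, G)
Add(-1563, Function('l')(Function('F')(5), Pow(Add(-5, 23), Rational(1, 2)))) = Add(-1563, Add(26, Mul(2, Pow(Add(-5, 23), Rational(1, 2))), Mul(13, Mul(2, 5)), Mul(Mul(2, 5), Pow(Add(-5, 23), Rational(1, 2))))) = Add(-1563, Add(26, Mul(2, Pow(18, Rational(1, 2))), Mul(13, 10), Mul(10, Pow(18, Rational(1, 2))))) = Add(-1563, Add(26, Mul(2, Mul(3, Pow(2, Rational(1, 2)))), 130, Mul(10, Mul(3, Pow(2, Rational(1, 2)))))) = Add(-1563, Add(26, Mul(6, Pow(2, Rational(1, 2))), 130, Mul(30, Pow(2, Rational(1, 2))))) = Add(-1563, Add(156, Mul(36, Pow(2, Rational(1, 2))))) = Add(-1407, Mul(36, Pow(2, Rational(1, 2))))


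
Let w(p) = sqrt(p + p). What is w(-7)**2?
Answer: -14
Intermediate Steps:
w(p) = sqrt(2)*sqrt(p) (w(p) = sqrt(2*p) = sqrt(2)*sqrt(p))
w(-7)**2 = (sqrt(2)*sqrt(-7))**2 = (sqrt(2)*(I*sqrt(7)))**2 = (I*sqrt(14))**2 = -14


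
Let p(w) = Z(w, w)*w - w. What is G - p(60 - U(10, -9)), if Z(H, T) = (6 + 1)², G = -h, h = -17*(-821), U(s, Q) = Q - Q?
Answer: -16837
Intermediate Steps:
U(s, Q) = 0
h = 13957
G = -13957 (G = -1*13957 = -13957)
Z(H, T) = 49 (Z(H, T) = 7² = 49)
p(w) = 48*w (p(w) = 49*w - w = 48*w)
G - p(60 - U(10, -9)) = -13957 - 48*(60 - 1*0) = -13957 - 48*(60 + 0) = -13957 - 48*60 = -13957 - 1*2880 = -13957 - 2880 = -16837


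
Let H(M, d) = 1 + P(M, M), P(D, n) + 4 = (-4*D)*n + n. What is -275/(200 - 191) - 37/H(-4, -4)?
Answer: -19192/639 ≈ -30.034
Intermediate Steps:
P(D, n) = -4 + n - 4*D*n (P(D, n) = -4 + ((-4*D)*n + n) = -4 + (-4*D*n + n) = -4 + (n - 4*D*n) = -4 + n - 4*D*n)
H(M, d) = -3 + M - 4*M² (H(M, d) = 1 + (-4 + M - 4*M*M) = 1 + (-4 + M - 4*M²) = -3 + M - 4*M²)
-275/(200 - 191) - 37/H(-4, -4) = -275/(200 - 191) - 37/(-3 - 4 - 4*(-4)²) = -275/9 - 37/(-3 - 4 - 4*16) = -275*⅑ - 37/(-3 - 4 - 64) = -275/9 - 37/(-71) = -275/9 - 37*(-1/71) = -275/9 + 37/71 = -19192/639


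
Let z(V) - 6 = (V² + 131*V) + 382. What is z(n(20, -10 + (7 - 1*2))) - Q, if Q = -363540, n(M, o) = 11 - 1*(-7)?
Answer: 366610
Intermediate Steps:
n(M, o) = 18 (n(M, o) = 11 + 7 = 18)
z(V) = 388 + V² + 131*V (z(V) = 6 + ((V² + 131*V) + 382) = 6 + (382 + V² + 131*V) = 388 + V² + 131*V)
z(n(20, -10 + (7 - 1*2))) - Q = (388 + 18² + 131*18) - 1*(-363540) = (388 + 324 + 2358) + 363540 = 3070 + 363540 = 366610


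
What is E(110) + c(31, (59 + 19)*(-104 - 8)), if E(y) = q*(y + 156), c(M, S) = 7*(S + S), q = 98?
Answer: -96236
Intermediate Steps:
c(M, S) = 14*S (c(M, S) = 7*(2*S) = 14*S)
E(y) = 15288 + 98*y (E(y) = 98*(y + 156) = 98*(156 + y) = 15288 + 98*y)
E(110) + c(31, (59 + 19)*(-104 - 8)) = (15288 + 98*110) + 14*((59 + 19)*(-104 - 8)) = (15288 + 10780) + 14*(78*(-112)) = 26068 + 14*(-8736) = 26068 - 122304 = -96236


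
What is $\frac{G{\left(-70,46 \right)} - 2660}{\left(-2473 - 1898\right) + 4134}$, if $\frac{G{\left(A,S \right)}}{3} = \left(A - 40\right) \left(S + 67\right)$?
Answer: $\frac{39950}{237} \approx 168.57$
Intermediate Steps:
$G{\left(A,S \right)} = 3 \left(-40 + A\right) \left(67 + S\right)$ ($G{\left(A,S \right)} = 3 \left(A - 40\right) \left(S + 67\right) = 3 \left(-40 + A\right) \left(67 + S\right)$)
$\frac{G{\left(-70,46 \right)} - 2660}{\left(-2473 - 1898\right) + 4134} = \frac{\left(-8040 - 5520 + 201 \left(-70\right) + 3 \left(-70\right) 46\right) - 2660}{\left(-2473 - 1898\right) + 4134} = \frac{\left(-8040 - 5520 - 14070 - 9660\right) - 2660}{-4371 + 4134} = \frac{-37290 - 2660}{-237} = \left(-39950\right) \left(- \frac{1}{237}\right) = \frac{39950}{237}$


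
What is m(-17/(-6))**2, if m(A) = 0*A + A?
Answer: 289/36 ≈ 8.0278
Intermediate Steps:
m(A) = A (m(A) = 0 + A = A)
m(-17/(-6))**2 = (-17/(-6))**2 = (-17*(-1/6))**2 = (17/6)**2 = 289/36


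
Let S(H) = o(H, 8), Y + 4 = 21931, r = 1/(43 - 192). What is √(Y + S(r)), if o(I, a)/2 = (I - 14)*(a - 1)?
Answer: √482447845/149 ≈ 147.41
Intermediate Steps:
o(I, a) = 2*(-1 + a)*(-14 + I) (o(I, a) = 2*((I - 14)*(a - 1)) = 2*((-14 + I)*(-1 + a)) = 2*((-1 + a)*(-14 + I)) = 2*(-1 + a)*(-14 + I))
r = -1/149 (r = 1/(-149) = -1/149 ≈ -0.0067114)
Y = 21927 (Y = -4 + 21931 = 21927)
S(H) = -196 + 14*H (S(H) = 28 - 28*8 - 2*H + 2*H*8 = 28 - 224 - 2*H + 16*H = -196 + 14*H)
√(Y + S(r)) = √(21927 + (-196 + 14*(-1/149))) = √(21927 + (-196 - 14/149)) = √(21927 - 29218/149) = √(3237905/149) = √482447845/149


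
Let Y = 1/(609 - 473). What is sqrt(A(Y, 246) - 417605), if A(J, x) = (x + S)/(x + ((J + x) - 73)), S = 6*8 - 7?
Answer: I*sqrt(1356082410172605)/56985 ≈ 646.22*I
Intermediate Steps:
Y = 1/136 ≈ 0.0073529
S = 41 (S = 48 - 7 = 41)
A(J, x) = (41 + x)/(-73 + J + 2*x) (A(J, x) = (x + 41)/(x + ((J + x) - 73)) = (41 + x)/(x + (-73 + J + x)) = (41 + x)/(-73 + J + 2*x))
sqrt(A(Y, 246) - 417605) = sqrt((41 + 246)/(-73 + 1/136 + 2*246) - 417605) = sqrt(287/(-73 + 1/136 + 492) - 417605) = sqrt(287/(56985/136) - 417605) = sqrt((136/56985)*287 - 417605) = sqrt(39032/56985 - 417605) = sqrt(-23797181893/56985) = I*sqrt(1356082410172605)/56985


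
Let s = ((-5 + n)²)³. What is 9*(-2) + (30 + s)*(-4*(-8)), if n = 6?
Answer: 974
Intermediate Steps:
s = 1 (s = ((-5 + 6)²)³ = (1²)³ = 1³ = 1)
9*(-2) + (30 + s)*(-4*(-8)) = 9*(-2) + (30 + 1)*(-4*(-8)) = -18 + 31*32 = -18 + 992 = 974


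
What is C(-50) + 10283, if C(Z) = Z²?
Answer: 12783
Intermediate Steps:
C(-50) + 10283 = (-50)² + 10283 = 2500 + 10283 = 12783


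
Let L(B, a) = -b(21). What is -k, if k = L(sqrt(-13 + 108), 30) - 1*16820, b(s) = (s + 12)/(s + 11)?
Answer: 538273/32 ≈ 16821.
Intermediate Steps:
b(s) = (12 + s)/(11 + s)
L(B, a) = -33/32 (L(B, a) = -(12 + 21)/(11 + 21) = -33/32)
k = -538273/32 (k = -33/32 - 1*16820 = -33/32 - 16820 = -538273/32 ≈ -16821.)
-k = -1*(-538273/32) = 538273/32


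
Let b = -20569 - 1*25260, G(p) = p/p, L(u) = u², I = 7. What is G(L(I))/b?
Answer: -1/45829 ≈ -2.1820e-5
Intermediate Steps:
G(p) = 1
b = -45829 (b = -20569 - 25260 = -45829)
G(L(I))/b = 1/(-45829) = 1*(-1/45829) = -1/45829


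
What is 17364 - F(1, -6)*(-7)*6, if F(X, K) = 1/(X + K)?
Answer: 86778/5 ≈ 17356.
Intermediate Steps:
F(X, K) = 1/(K + X)
17364 - F(1, -6)*(-7)*6 = 17364 - -7/(-6 + 1)*6 = 17364 - -7/(-5)*6 = 17364 - (-⅕*(-7))*6 = 17364 - 7*6/5 = 17364 - 1*42/5 = 17364 - 42/5 = 86778/5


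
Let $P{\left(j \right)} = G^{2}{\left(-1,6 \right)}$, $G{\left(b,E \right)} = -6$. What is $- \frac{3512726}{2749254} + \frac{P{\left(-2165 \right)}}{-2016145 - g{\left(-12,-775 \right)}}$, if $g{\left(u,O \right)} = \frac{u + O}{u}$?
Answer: $- \frac{42494965864165}{33258450066429} \approx -1.2777$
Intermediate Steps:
$P{\left(j \right)} = 36$ ($P{\left(j \right)} = \left(-6\right)^{2} = 36$)
$g{\left(u,O \right)} = \frac{O + u}{u}$
$- \frac{3512726}{2749254} + \frac{P{\left(-2165 \right)}}{-2016145 - g{\left(-12,-775 \right)}} = - \frac{3512726}{2749254} + \frac{36}{-2016145 - \frac{-775 - 12}{-12}} = \left(-3512726\right) \frac{1}{2749254} + \frac{36}{-2016145 - \left(- \frac{1}{12}\right) \left(-787\right)} = - \frac{1756363}{1374627} + \frac{36}{-2016145 - \frac{787}{12}} = - \frac{1756363}{1374627} + \frac{36}{- \frac{24194527}{12}} = - \frac{1756363}{1374627} + 36 \left(- \frac{12}{24194527}\right) = - \frac{1756363}{1374627} - \frac{432}{24194527} = - \frac{42494965864165}{33258450066429}$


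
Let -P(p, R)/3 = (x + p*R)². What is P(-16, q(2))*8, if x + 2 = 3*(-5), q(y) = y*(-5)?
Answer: -490776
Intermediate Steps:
q(y) = -5*y
x = -17 (x = -2 + 3*(-5) = -2 - 15 = -17)
P(p, R) = -3*(-17 + R*p)² (P(p, R) = -3*(-17 + p*R)² = -3*(-17 + R*p)²)
P(-16, q(2))*8 = -3*(-17 - 5*2*(-16))²*8 = -3*(-17 - 10*(-16))²*8 = -3*(-17 + 160)²*8 = -3*143²*8 = -3*20449*8 = -61347*8 = -490776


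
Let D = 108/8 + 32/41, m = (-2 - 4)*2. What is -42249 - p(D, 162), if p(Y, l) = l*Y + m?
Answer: -1826568/41 ≈ -44550.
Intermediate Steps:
m = -12 (m = -6*2 = -12)
D = 1171/82 (D = 108*(⅛) + 32*(1/41) = 27/2 + 32/41 = 1171/82 ≈ 14.280)
p(Y, l) = -12 + Y*l (p(Y, l) = l*Y - 12 = Y*l - 12 = -12 + Y*l)
-42249 - p(D, 162) = -42249 - (-12 + (1171/82)*162) = -42249 - (-12 + 94851/41) = -42249 - 1*94359/41 = -42249 - 94359/41 = -1826568/41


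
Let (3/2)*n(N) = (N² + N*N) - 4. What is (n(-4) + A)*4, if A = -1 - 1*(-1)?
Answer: 224/3 ≈ 74.667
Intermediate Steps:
n(N) = -8/3 + 4*N²/3 (n(N) = 2*((N² + N*N) - 4)/3 = 2*((N² + N²) - 4)/3 = 2*(2*N² - 4)/3 = 2*(-4 + 2*N²)/3 = -8/3 + 4*N²/3)
A = 0 (A = -1 + 1 = 0)
(n(-4) + A)*4 = ((-8/3 + (4/3)*(-4)²) + 0)*4 = ((-8/3 + (4/3)*16) + 0)*4 = ((-8/3 + 64/3) + 0)*4 = (56/3 + 0)*4 = (56/3)*4 = 224/3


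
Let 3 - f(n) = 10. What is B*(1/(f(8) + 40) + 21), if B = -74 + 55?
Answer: -13186/33 ≈ -399.58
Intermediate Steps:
B = -19
f(n) = -7 (f(n) = 3 - 1*10 = 3 - 10 = -7)
B*(1/(f(8) + 40) + 21) = -19*(1/(-7 + 40) + 21) = -19*(1/33 + 21) = -19*694/33 = -13186/33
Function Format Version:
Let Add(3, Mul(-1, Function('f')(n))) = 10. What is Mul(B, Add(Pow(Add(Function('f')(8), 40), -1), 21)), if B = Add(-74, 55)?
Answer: Rational(-13186, 33) ≈ -399.58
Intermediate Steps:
B = -19
Function('f')(n) = -7 (Function('f')(n) = Add(3, Mul(-1, 10)) = Add(3, -10) = -7)
Mul(B, Add(Pow(Add(Function('f')(8), 40), -1), 21)) = Mul(-19, Add(Pow(Add(-7, 40), -1), 21)) = Mul(-19, Add(Pow(33, -1), 21)) = Mul(-19, Add(Rational(1, 33), 21)) = Mul(-19, Rational(694, 33)) = Rational(-13186, 33)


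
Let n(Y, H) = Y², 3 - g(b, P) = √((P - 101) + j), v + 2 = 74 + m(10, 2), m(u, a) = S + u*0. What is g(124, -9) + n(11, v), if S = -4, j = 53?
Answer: 124 - I*√57 ≈ 124.0 - 7.5498*I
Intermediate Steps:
m(u, a) = -4 (m(u, a) = -4 + u*0 = -4 + 0 = -4)
v = 68 (v = -2 + (74 - 4) = -2 + 70 = 68)
g(b, P) = 3 - √(-48 + P) (g(b, P) = 3 - √((P - 101) + 53) = 3 - √((-101 + P) + 53) = 3 - √(-48 + P))
g(124, -9) + n(11, v) = (3 - √(-48 - 9)) + 11² = (3 - √(-57)) + 121 = (3 - I*√57) + 121 = 124 - I*√57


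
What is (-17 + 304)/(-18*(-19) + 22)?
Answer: 41/52 ≈ 0.78846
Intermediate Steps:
(-17 + 304)/(-18*(-19) + 22) = 287/(342 + 22) = 287/364 = 287*(1/364) = 41/52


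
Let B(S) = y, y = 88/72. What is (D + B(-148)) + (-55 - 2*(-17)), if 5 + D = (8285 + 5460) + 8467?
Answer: 199685/9 ≈ 22187.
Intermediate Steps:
D = 22207 (D = -5 + ((8285 + 5460) + 8467) = -5 + (13745 + 8467) = -5 + 22212 = 22207)
y = 11/9 (y = 88*(1/72) = 11/9 ≈ 1.2222)
B(S) = 11/9
(D + B(-148)) + (-55 - 2*(-17)) = (22207 + 11/9) + (-55 - 2*(-17)) = 199874/9 + (-55 + 34) = 199874/9 - 21 = 199685/9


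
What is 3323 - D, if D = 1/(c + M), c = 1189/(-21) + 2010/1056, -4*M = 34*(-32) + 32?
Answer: 2570386649/773515 ≈ 3323.0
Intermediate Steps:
M = 264 (M = -(34*(-32) + 32)/4 = -(-1088 + 32)/4 = -¼*(-1056) = 264)
c = -202229/3696 (c = 1189*(-1/21) + 2010*(1/1056) = -1189/21 + 335/176 = -202229/3696 ≈ -54.716)
D = 3696/773515 (D = 1/(-202229/3696 + 264) = 1/(773515/3696) = 3696/773515 ≈ 0.0047782)
3323 - D = 3323 - 1*3696/773515 = 3323 - 3696/773515 = 2570386649/773515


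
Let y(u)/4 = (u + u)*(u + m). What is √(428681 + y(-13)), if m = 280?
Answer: √400913 ≈ 633.18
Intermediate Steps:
y(u) = 8*u*(280 + u) (y(u) = 4*((u + u)*(u + 280)) = 4*((2*u)*(280 + u)) = 4*(2*u*(280 + u)) = 8*u*(280 + u))
√(428681 + y(-13)) = √(428681 + 8*(-13)*(280 - 13)) = √(428681 + 8*(-13)*267) = √(428681 - 27768) = √400913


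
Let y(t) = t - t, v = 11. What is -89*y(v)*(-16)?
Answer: 0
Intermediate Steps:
y(t) = 0
-89*y(v)*(-16) = -89*0*(-16) = 0*(-16) = 0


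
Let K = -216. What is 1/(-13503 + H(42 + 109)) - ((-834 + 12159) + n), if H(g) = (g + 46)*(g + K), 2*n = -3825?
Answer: -247624051/26308 ≈ -9412.5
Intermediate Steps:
n = -3825/2 (n = (½)*(-3825) = -3825/2 ≈ -1912.5)
H(g) = (-216 + g)*(46 + g) (H(g) = (g + 46)*(g - 216) = (46 + g)*(-216 + g) = (-216 + g)*(46 + g))
1/(-13503 + H(42 + 109)) - ((-834 + 12159) + n) = 1/(-13503 + (-9936 + (42 + 109)² - 170*(42 + 109))) - ((-834 + 12159) - 3825/2) = 1/(-13503 + (-9936 + 151² - 170*151)) - (11325 - 3825/2) = 1/(-13503 + (-9936 + 22801 - 25670)) - 1*18825/2 = 1/(-13503 - 12805) - 18825/2 = 1/(-26308) - 18825/2 = -1/26308 - 18825/2 = -247624051/26308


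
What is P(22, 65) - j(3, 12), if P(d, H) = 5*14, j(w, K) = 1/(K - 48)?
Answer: 2521/36 ≈ 70.028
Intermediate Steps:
j(w, K) = 1/(-48 + K)
P(d, H) = 70
P(22, 65) - j(3, 12) = 70 - 1/(-48 + 12) = 70 - 1/(-36) = 70 - 1*(-1/36) = 70 + 1/36 = 2521/36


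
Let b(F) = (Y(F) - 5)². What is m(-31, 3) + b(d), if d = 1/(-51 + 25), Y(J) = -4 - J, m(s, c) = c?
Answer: 56317/676 ≈ 83.309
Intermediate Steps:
d = -1/26 (d = 1/(-26) = -1/26 ≈ -0.038462)
b(F) = (-9 - F)² (b(F) = ((-4 - F) - 5)² = (-9 - F)²)
m(-31, 3) + b(d) = 3 + (9 - 1/26)² = 3 + (233/26)² = 3 + 54289/676 = 56317/676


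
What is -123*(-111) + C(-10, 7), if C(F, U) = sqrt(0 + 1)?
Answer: 13654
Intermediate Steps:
C(F, U) = 1 (C(F, U) = sqrt(1) = 1)
-123*(-111) + C(-10, 7) = -123*(-111) + 1 = 13653 + 1 = 13654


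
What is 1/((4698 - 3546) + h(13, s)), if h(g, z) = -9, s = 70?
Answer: 1/1143 ≈ 0.00087489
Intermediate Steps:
1/((4698 - 3546) + h(13, s)) = 1/((4698 - 3546) - 9) = 1/(1152 - 9) = 1/1143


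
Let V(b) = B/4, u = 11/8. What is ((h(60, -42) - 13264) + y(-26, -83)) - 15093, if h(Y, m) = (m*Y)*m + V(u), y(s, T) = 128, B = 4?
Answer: 77612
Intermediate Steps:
u = 11/8 (u = 11*(1/8) = 11/8 ≈ 1.3750)
V(b) = 1 (V(b) = 4/4 = 4*(1/4) = 1)
h(Y, m) = 1 + Y*m**2 (h(Y, m) = (m*Y)*m + 1 = (Y*m)*m + 1 = Y*m**2 + 1 = 1 + Y*m**2)
((h(60, -42) - 13264) + y(-26, -83)) - 15093 = (((1 + 60*(-42)**2) - 13264) + 128) - 15093 = (((1 + 60*1764) - 13264) + 128) - 15093 = (((1 + 105840) - 13264) + 128) - 15093 = ((105841 - 13264) + 128) - 15093 = (92577 + 128) - 15093 = 92705 - 15093 = 77612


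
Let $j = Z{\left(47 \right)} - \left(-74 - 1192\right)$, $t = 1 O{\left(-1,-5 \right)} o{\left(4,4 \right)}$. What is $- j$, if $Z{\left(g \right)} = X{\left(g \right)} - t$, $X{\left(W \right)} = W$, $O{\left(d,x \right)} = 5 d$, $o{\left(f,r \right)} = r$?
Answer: $-1333$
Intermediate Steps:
$t = -20$ ($t = 1 \cdot 5 \left(-1\right) 4 = 1 \left(-5\right) 4 = \left(-5\right) 4 = -20$)
$Z{\left(g \right)} = 20 + g$ ($Z{\left(g \right)} = g - -20 = g + 20 = 20 + g$)
$j = 1333$ ($j = \left(20 + 47\right) - \left(-74 - 1192\right) = 67 - \left(-74 - 1192\right) = 67 - -1266 = 67 + 1266 = 1333$)
$- j = \left(-1\right) 1333 = -1333$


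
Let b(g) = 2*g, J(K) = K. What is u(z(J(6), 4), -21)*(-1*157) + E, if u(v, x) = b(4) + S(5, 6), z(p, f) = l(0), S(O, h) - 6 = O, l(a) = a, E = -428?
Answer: -3411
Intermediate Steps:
S(O, h) = 6 + O
z(p, f) = 0
u(v, x) = 19 (u(v, x) = 2*4 + (6 + 5) = 8 + 11 = 19)
u(z(J(6), 4), -21)*(-1*157) + E = 19*(-1*157) - 428 = 19*(-157) - 428 = -2983 - 428 = -3411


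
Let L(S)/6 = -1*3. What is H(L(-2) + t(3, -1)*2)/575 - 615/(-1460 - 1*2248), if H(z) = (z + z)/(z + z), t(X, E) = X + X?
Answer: 119111/710700 ≈ 0.16760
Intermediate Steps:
L(S) = -18 (L(S) = 6*(-1*3) = 6*(-3) = -18)
t(X, E) = 2*X
H(z) = 1 (H(z) = (2*z)/((2*z)) = (2*z)*(1/(2*z)) = 1)
H(L(-2) + t(3, -1)*2)/575 - 615/(-1460 - 1*2248) = 1/575 - 615/(-1460 - 1*2248) = 1*(1/575) - 615/(-1460 - 2248) = 1/575 - 615/(-3708) = 1/575 - 615*(-1/3708) = 1/575 + 205/1236 = 119111/710700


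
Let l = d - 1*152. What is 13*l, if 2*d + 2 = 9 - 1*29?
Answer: -2119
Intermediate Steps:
d = -11 (d = -1 + (9 - 1*29)/2 = -1 + (9 - 29)/2 = -1 + (½)*(-20) = -1 - 10 = -11)
l = -163 (l = -11 - 1*152 = -11 - 152 = -163)
13*l = 13*(-163) = -2119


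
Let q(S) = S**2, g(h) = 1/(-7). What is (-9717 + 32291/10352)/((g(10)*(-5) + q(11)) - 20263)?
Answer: 703906651/1459518128 ≈ 0.48229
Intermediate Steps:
g(h) = -1/7
(-9717 + 32291/10352)/((g(10)*(-5) + q(11)) - 20263) = (-9717 + 32291/10352)/((-1/7*(-5) + 11**2) - 20263) = (-9717 + 32291*(1/10352))/((5/7 + 121) - 20263) = (-9717 + 32291/10352)/(852/7 - 20263) = -100558093/(10352*(-140989/7)) = -100558093/10352*(-7/140989) = 703906651/1459518128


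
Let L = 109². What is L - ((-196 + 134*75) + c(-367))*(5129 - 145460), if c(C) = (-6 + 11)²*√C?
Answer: 1382833555 + 3508275*I*√367 ≈ 1.3828e+9 + 6.7209e+7*I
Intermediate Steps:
L = 11881
c(C) = 25*√C (c(C) = 5²*√C = 25*√C)
L - ((-196 + 134*75) + c(-367))*(5129 - 145460) = 11881 - ((-196 + 134*75) + 25*√(-367))*(5129 - 145460) = 11881 - ((-196 + 10050) + 25*(I*√367))*(-140331) = 11881 - (9854 + 25*I*√367)*(-140331) = 11881 - (-1382821674 - 3508275*I*√367) = 11881 + (1382821674 + 3508275*I*√367) = 1382833555 + 3508275*I*√367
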